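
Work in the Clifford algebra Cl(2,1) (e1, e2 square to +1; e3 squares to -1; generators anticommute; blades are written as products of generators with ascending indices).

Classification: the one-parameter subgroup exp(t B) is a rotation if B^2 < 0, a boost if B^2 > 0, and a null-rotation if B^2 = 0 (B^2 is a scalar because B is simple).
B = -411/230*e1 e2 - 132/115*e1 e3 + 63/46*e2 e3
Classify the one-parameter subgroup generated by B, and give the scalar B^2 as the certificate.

B^2 term by term: the squares give (-411/230)^2*(e1 e2)^2 + (-132/115)^2*(e1 e3)^2 + (63/46)^2*(e2 e3)^2 = 168921/52900*(-1) + 17424/13225*(+1) + 3969/2116*(+1) = 0 (each basis 2-blade squares to minus the product of its generators' squares); cross terms between blades sharing an index anticommute and cancel. So B^2 = 0.
Answer: null-rotation, certificate B^2 = 0. Certificate logic: 0 is a conjugation-invariant scalar, so its sign fixes rotation versus boost versus null-rotation outright.


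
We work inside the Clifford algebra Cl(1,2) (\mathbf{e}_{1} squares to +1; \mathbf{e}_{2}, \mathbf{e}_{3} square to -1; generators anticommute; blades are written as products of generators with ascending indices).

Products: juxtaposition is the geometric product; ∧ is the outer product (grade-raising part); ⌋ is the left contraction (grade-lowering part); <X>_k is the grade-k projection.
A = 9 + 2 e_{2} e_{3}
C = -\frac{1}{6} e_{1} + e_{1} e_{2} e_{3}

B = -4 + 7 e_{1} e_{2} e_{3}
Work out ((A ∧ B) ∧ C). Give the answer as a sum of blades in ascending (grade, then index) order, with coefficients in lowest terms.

step 1: -36 - 8 e_{2} e_{3} + 63 e_{1} e_{2} e_{3}
step 2: 6 e_{1} - \frac{104}{3} e_{1} e_{2} e_{3}
Answer: 6 e_{1} - \frac{104}{3} e_{1} e_{2} e_{3}


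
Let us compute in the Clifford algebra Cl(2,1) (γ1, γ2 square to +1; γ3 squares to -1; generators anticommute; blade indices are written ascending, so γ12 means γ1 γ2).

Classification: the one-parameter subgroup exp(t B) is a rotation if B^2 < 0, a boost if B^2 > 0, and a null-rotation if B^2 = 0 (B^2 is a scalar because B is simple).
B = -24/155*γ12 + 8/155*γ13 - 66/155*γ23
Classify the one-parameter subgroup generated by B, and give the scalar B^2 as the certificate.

B^2 term by term: the squares give (-24/155)^2*(γ12)^2 + (8/155)^2*(γ13)^2 + (-66/155)^2*(γ23)^2 = 576/24025*(-1) + 64/24025*(+1) + 4356/24025*(+1) = 4/25 (each basis 2-blade squares to minus the product of its generators' squares); cross terms between blades sharing an index anticommute and cancel. So B^2 = 4/25.
Answer: boost, certificate B^2 = 4/25. Check the certificate: B^2 = 4/25, and that sign is decisive whatever form B takes.


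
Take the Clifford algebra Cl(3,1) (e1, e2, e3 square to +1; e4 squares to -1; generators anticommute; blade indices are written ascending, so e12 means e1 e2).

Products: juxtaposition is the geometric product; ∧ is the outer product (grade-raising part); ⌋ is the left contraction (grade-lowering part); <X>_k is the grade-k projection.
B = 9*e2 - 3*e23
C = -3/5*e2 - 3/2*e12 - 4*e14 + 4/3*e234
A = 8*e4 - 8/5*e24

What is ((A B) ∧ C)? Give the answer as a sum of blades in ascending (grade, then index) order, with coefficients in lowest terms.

step 1: 72/5*e4 - 72*e24 + 24/5*e34 - 24*e234
step 2: 216/25*e24 - 108/5*e124 - 72/25*e234 - 36/5*e1234
Answer: 216/25*e24 - 108/5*e124 - 72/25*e234 - 36/5*e1234


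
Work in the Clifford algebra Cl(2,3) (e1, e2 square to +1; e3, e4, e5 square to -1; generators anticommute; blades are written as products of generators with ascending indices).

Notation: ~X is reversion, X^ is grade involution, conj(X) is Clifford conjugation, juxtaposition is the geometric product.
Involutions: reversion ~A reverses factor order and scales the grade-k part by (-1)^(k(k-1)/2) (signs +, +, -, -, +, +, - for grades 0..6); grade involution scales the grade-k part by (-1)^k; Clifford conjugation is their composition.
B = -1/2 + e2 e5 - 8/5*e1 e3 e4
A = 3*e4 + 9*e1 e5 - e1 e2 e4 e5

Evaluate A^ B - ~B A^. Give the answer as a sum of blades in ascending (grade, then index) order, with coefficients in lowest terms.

first term: 3/2*e4 + 9*e1 e2 - 24/5*e1 e3 + e1 e4 - 9/2*e1 e5 - 8/5*e2 e3 e5 + 3*e2 e4 e5 + 72/5*e3 e4 e5 + 1/2*e1 e2 e4 e5
second term: 3/2*e4 + 9*e1 e2 + 24/5*e1 e3 - e1 e4 - 9/2*e1 e5 + 8/5*e2 e3 e5 - 3*e2 e4 e5 + 72/5*e3 e4 e5 + 1/2*e1 e2 e4 e5
Answer: -48/5*e1 e3 + 2*e1 e4 - 16/5*e2 e3 e5 + 6*e2 e4 e5


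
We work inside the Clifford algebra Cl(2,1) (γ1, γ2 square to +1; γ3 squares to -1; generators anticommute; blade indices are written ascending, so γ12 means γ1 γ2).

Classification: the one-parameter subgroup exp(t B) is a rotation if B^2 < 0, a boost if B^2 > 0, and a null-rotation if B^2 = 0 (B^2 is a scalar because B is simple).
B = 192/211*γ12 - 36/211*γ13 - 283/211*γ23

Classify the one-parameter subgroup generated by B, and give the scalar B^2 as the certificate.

B^2 term by term: the squares give (192/211)^2*(γ12)^2 + (-36/211)^2*(γ13)^2 + (-283/211)^2*(γ23)^2 = 36864/44521*(-1) + 1296/44521*(+1) + 80089/44521*(+1) = 1 (each basis 2-blade squares to minus the product of its generators' squares); cross terms between blades sharing an index anticommute and cancel. So B^2 = 1.
Answer: boost, certificate B^2 = 1. The class reads off the invariant scalar 1 directly.


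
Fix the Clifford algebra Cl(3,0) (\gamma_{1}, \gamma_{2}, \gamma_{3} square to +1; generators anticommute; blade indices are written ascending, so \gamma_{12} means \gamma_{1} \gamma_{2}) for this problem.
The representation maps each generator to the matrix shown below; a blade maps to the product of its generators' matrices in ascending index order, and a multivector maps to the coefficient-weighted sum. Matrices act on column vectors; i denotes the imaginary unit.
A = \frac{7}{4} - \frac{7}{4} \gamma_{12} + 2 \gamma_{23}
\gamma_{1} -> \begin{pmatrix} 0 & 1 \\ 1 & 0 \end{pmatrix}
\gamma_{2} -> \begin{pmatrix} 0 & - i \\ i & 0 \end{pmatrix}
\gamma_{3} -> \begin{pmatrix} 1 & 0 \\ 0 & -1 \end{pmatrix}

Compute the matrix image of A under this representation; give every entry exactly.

Bivector images (products of the table entries): rho(\gamma_{12}) = rho(\gamma_{1})rho(\gamma_{2}) = \begin{pmatrix} i & 0 \\ 0 & - i \end{pmatrix}; rho(\gamma_{23}) = rho(\gamma_{2})rho(\gamma_{3}) = \begin{pmatrix} 0 & i \\ i & 0 \end{pmatrix}.
M = (\frac{7}{4})*1 + (-\frac{7}{4})*rho(\gamma_{12}) + (2)*rho(\gamma_{23}), summed entrywise (1 is the identity matrix):
Answer: \begin{pmatrix} \frac{7}{4} - \frac{7 i}{4} & 2 i \\ 2 i & \frac{7}{4} + \frac{7 i}{4} \end{pmatrix}


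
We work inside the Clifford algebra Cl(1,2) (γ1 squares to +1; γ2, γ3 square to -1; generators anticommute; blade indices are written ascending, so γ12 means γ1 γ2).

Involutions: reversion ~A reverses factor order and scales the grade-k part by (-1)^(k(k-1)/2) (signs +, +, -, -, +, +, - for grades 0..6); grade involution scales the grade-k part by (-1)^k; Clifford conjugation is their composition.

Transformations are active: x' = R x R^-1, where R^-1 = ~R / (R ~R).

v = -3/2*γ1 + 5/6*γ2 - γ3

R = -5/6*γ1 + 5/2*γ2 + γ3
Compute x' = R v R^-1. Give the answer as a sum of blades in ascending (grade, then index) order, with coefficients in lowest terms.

~R = -5/6*γ1 + 5/2*γ2 + γ3, and R ~R = -59/9, so R^-1 = ~R / (-59/9).
R v = 1/6 + 55/18*γ12 + 7/3*γ13 - 10/3*γ23
Answer: 91/59*γ1 - 170/177*γ2 + 56/59*γ3


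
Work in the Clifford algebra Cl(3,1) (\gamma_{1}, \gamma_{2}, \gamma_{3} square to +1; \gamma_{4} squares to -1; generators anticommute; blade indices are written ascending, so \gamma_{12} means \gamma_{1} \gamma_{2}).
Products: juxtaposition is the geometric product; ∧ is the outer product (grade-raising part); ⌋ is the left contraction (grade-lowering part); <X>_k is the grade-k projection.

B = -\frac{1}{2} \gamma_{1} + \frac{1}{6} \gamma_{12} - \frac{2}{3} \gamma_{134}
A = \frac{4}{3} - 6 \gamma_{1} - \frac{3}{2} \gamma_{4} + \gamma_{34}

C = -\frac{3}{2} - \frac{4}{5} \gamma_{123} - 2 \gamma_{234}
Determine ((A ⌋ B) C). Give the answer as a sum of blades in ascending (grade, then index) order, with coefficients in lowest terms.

step 1: 3 - \frac{4}{3} \gamma_{1} - \gamma_{2} + \frac{2}{9} \gamma_{12} - \gamma_{13} + 4 \gamma_{34} - \frac{8}{9} \gamma_{134}
step 2: -\frac{9}{2} + 2 \gamma_{1} - \frac{57}{10} \gamma_{2} + \frac{8}{45} \gamma_{3} + \frac{13}{9} \gamma_{12} + \frac{7}{10} \gamma_{13} + \frac{16}{15} \gamma_{23} - \frac{32}{45} \gamma_{24} - 4 \gamma_{34} - \frac{12}{5} \gamma_{123} + \frac{6}{5} \gamma_{124} + \frac{8}{9} \gamma_{134} - 6 \gamma_{234} + \frac{8}{3} \gamma_{1234}
Answer: -\frac{9}{2} + 2 \gamma_{1} - \frac{57}{10} \gamma_{2} + \frac{8}{45} \gamma_{3} + \frac{13}{9} \gamma_{12} + \frac{7}{10} \gamma_{13} + \frac{16}{15} \gamma_{23} - \frac{32}{45} \gamma_{24} - 4 \gamma_{34} - \frac{12}{5} \gamma_{123} + \frac{6}{5} \gamma_{124} + \frac{8}{9} \gamma_{134} - 6 \gamma_{234} + \frac{8}{3} \gamma_{1234}


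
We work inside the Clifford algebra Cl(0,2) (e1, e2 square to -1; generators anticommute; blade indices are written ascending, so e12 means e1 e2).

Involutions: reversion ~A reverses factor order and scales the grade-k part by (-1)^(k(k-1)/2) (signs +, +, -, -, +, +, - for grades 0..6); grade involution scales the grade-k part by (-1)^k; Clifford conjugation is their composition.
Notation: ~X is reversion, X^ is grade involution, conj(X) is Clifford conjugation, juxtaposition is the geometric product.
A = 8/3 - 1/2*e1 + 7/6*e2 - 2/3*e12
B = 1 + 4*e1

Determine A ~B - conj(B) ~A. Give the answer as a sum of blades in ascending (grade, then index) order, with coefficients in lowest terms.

first term: 14/3 + 61/6*e1 - 3/2*e2 - 16/3*e12
second term: 2/3 - 67/6*e1 + 23/6*e2 - 4*e12
Answer: 4 + 64/3*e1 - 16/3*e2 - 4/3*e12


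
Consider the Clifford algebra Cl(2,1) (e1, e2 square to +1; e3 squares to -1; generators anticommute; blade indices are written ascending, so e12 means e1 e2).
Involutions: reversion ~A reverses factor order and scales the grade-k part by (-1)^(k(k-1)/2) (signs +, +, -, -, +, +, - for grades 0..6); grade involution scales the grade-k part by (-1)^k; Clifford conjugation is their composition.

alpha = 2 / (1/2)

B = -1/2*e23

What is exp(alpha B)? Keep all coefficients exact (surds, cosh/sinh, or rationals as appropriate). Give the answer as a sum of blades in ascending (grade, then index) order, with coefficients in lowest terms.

B^2 = (-1/2)^2*(e23)^2 = 1/4*(+1) = 1/4 (a basis 2-blade squares to minus the product of its generators' squares).
B^2 = 1/4 — since the square is positive, the closed form is hyperbolic: l = 1/2, alpha*l = 2, so exp(alpha B) = cosh(2) + (sinh(2)/(1/2))*B = cosh(2) + (2*sinh(2))*B.
Answer: cosh(2) - sinh(2)*e23


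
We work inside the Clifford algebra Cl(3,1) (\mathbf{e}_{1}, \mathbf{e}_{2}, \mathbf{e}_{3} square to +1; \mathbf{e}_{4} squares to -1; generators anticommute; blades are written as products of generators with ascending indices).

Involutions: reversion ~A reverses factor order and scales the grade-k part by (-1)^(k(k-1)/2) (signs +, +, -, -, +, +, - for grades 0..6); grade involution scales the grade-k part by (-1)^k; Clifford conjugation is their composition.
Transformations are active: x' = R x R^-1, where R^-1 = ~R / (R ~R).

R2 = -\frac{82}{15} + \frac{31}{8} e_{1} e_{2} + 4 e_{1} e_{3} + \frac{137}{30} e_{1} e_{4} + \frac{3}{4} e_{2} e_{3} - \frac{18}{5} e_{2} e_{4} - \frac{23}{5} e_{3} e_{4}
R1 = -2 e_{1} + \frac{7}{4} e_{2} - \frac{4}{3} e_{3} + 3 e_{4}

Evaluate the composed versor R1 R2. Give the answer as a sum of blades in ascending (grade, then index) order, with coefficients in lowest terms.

Distribute over the terms of R1 (each basis-blade product reordered to ascending indices, repeated generators contracted through their squares):
(-2 e_{1}) R2 = \frac{164}{15} e_{1} - \frac{31}{4} e_{2} - 8 e_{3} - \frac{137}{15} e_{4} - \frac{3}{2} e_{1} e_{2} e_{3} + \frac{36}{5} e_{1} e_{2} e_{4} + \frac{46}{5} e_{1} e_{3} e_{4}
(\frac{7}{4} e_{2}) R2 = -\frac{217}{32} e_{1} - \frac{287}{30} e_{2} + \frac{21}{16} e_{3} - \frac{63}{10} e_{4} - 7 e_{1} e_{2} e_{3} - \frac{959}{120} e_{1} e_{2} e_{4} - \frac{161}{20} e_{2} e_{3} e_{4}
(-\frac{4}{3} e_{3}) R2 = \frac{16}{3} e_{1} + e_{2} + \frac{328}{45} e_{3} + \frac{92}{15} e_{4} - \frac{31}{6} e_{1} e_{2} e_{3} + \frac{274}{45} e_{1} e_{3} e_{4} - \frac{24}{5} e_{2} e_{3} e_{4}
(3 e_{4}) R2 = \frac{137}{10} e_{1} - \frac{54}{5} e_{2} - \frac{69}{5} e_{3} - \frac{82}{5} e_{4} + \frac{93}{8} e_{1} e_{2} e_{4} + 12 e_{1} e_{3} e_{4} + \frac{9}{4} e_{2} e_{3} e_{4}
Summing the partial products and collecting blades:
Answer: \frac{11129}{480} e_{1} - \frac{1627}{60} e_{2} - \frac{9503}{720} e_{3} - \frac{257}{10} e_{4} - \frac{41}{3} e_{1} e_{2} e_{3} + \frac{65}{6} e_{1} e_{2} e_{4} + \frac{1228}{45} e_{1} e_{3} e_{4} - \frac{53}{5} e_{2} e_{3} e_{4}


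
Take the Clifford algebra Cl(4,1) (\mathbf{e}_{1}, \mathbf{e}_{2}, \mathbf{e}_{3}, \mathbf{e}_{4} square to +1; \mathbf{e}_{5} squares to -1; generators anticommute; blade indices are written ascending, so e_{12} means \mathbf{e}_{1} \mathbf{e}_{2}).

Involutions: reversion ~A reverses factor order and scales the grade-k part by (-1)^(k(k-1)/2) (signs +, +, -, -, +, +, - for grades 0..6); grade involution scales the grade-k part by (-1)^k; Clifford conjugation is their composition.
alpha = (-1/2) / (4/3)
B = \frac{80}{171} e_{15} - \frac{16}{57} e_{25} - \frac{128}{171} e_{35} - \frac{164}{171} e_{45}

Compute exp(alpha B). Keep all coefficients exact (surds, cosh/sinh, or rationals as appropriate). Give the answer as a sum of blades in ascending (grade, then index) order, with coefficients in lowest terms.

B^2 term by term: the squares give (\frac{80}{171})^2*(e_{15})^2 + (-\frac{16}{57})^2*(e_{25})^2 + (-\frac{128}{171})^2*(e_{35})^2 + (-\frac{164}{171})^2*(e_{45})^2 = \frac{6400}{29241}*(+1) + \frac{256}{3249}*(+1) + \frac{16384}{29241}*(+1) + \frac{26896}{29241}*(+1) = \frac{16}{9} (each basis 2-blade squares to minus the product of its generators' squares); cross terms between blades sharing an index anticommute and cancel. So B^2 = \frac{16}{9}.
B^2 = \frac{16}{9} — the series telescopes hyperbolically here: l = \frac{4}{3}, alpha*l = - \frac{1}{2}, so exp(alpha B) = cosh(- \frac{1}{2}) + (sinh(- \frac{1}{2})/(\frac{4}{3}))*B = \cosh{\left(\frac{1}{2} \right)} + (- \frac{3 \sinh{\left(\frac{1}{2} \right)}}{4})*B.
Answer: \cosh{\left(\frac{1}{2} \right)} - \frac{20 \sinh{\left(\frac{1}{2} \right)}}{57} e_{15} + \frac{4 \sinh{\left(\frac{1}{2} \right)}}{19} e_{25} + \frac{32 \sinh{\left(\frac{1}{2} \right)}}{57} e_{35} + \frac{41 \sinh{\left(\frac{1}{2} \right)}}{57} e_{45}


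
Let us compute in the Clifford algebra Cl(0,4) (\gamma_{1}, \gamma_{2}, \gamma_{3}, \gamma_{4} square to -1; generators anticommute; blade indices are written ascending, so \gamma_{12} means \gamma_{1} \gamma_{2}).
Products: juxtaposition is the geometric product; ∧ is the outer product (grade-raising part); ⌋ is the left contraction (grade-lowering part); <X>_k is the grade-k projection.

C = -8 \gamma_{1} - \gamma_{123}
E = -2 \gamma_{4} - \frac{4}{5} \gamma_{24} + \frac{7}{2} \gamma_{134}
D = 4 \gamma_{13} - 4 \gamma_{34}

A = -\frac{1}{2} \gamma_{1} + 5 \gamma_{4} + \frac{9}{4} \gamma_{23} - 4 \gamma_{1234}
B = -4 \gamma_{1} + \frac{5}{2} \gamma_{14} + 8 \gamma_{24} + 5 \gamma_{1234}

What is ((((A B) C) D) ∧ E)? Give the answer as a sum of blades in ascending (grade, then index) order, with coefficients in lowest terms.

step 1: -22 + \frac{25}{2} \gamma_{1} + 40 \gamma_{2} + \frac{5}{4} \gamma_{4} - 32 \gamma_{13} + \frac{35}{4} \gamma_{14} + 10 \gamma_{23} + 18 \gamma_{34} + 16 \gamma_{123} - 4 \gamma_{124} + \frac{37}{2} \gamma_{234} + \frac{45}{8} \gamma_{1234}
step 2: 84 + 186 \gamma_{1} + 32 \gamma_{2} + 256 \gamma_{3} - \frac{515}{8} \gamma_{4} + 320 \gamma_{12} - 40 \gamma_{13} - \frac{17}{2} \gamma_{14} + \frac{281}{2} \gamma_{23} - 32 \gamma_{24} + 4 \gamma_{34} - 58 \gamma_{123} - 18 \gamma_{124} - 144 \gamma_{134} - \frac{215}{4} \gamma_{234} + \frac{597}{4} \gamma_{1234}
step 3: 176 + 448 \gamma_{1} - 447 \gamma_{2} - \frac{973}{2} \gamma_{3} + 1600 \gamma_{4} + 35 \gamma_{12} + 370 \gamma_{13} - 144 \gamma_{14} + 1408 \gamma_{23} + 1159 \gamma_{24} - 302 \gamma_{34} - 56 \gamma_{123} - 17 \gamma_{124} - \frac{2003}{2} \gamma_{134} - 200 \gamma_{234} - 1152 \gamma_{1234}
step 4: -352 \gamma_{4} - 896 \gamma_{14} + \frac{3766}{5} \gamma_{24} + 973 \gamma_{34} - \frac{2142}{5} \gamma_{124} - 124 \gamma_{134} - \frac{16026}{5} \gamma_{234} + \frac{3945}{2} \gamma_{1234}
Answer: -352 \gamma_{4} - 896 \gamma_{14} + \frac{3766}{5} \gamma_{24} + 973 \gamma_{34} - \frac{2142}{5} \gamma_{124} - 124 \gamma_{134} - \frac{16026}{5} \gamma_{234} + \frac{3945}{2} \gamma_{1234}


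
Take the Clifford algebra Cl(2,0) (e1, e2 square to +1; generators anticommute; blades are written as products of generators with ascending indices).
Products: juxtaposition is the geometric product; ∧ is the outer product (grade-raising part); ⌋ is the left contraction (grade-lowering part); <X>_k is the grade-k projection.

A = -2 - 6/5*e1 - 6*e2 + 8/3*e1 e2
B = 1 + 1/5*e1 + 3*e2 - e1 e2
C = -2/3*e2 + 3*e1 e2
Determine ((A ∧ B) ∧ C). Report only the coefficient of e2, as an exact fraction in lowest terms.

step 1: -2 - 8/5*e1 - 12*e2 + 34/15*e1 e2
step 2: 4/3*e2 - 74/15*e1 e2
Answer: 4/3


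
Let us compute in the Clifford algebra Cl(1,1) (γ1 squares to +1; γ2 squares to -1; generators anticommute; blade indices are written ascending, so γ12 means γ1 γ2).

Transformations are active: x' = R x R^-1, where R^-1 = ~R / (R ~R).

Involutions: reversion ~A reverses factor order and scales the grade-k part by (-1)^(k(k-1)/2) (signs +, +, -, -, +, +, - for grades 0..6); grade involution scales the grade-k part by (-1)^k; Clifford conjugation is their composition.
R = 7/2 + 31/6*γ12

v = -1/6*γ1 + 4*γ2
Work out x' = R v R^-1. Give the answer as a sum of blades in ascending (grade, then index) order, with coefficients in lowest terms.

~R = 7/2 - 31/6*γ12, and R ~R = -130/9, so R^-1 = ~R / (-130/9).
R v = -85/4*γ1 + 535/36*γ2
Answer: 3265/312*γ1 - 1165/104*γ2


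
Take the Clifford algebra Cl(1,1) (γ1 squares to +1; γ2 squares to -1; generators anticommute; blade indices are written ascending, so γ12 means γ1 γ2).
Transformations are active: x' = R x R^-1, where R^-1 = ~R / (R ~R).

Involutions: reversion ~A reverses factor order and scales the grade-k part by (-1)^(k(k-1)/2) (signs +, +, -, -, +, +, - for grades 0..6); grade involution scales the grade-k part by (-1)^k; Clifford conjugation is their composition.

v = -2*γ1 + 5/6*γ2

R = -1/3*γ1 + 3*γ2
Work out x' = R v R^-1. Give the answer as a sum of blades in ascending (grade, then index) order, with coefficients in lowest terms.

~R = -1/3*γ1 + 3*γ2, and R ~R = -80/9, so R^-1 = ~R / (-80/9).
R v = -11/6 + 103/18*γ12
Answer: 149/80*γ1 + 97/240*γ2


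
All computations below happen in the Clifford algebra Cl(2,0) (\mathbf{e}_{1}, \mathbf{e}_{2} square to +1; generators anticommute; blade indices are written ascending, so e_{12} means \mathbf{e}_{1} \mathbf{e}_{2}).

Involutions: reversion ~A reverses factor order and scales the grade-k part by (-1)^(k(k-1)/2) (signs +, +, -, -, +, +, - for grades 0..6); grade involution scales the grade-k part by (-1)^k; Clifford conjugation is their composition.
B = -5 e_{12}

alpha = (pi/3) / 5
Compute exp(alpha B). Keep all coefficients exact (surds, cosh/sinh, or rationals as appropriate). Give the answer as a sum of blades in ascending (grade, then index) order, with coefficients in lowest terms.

B^2 = (-5)^2*(e_{12})^2 = 25*(-1) = -25 (a basis 2-blade squares to minus the product of its generators' squares).
B^2 = -25 — B^2 < 0, so the exponential closes trigonometrically: l = 5, alpha*l = \frac{\pi}{3}, so exp(alpha B) = cos(\frac{\pi}{3}) + (sin(\frac{\pi}{3})/5)*B = \frac{1}{2} + (\frac{\sqrt{3}}{10})*B.
Answer: \frac{1}{2} - \frac{\sqrt{3}}{2} e_{12}


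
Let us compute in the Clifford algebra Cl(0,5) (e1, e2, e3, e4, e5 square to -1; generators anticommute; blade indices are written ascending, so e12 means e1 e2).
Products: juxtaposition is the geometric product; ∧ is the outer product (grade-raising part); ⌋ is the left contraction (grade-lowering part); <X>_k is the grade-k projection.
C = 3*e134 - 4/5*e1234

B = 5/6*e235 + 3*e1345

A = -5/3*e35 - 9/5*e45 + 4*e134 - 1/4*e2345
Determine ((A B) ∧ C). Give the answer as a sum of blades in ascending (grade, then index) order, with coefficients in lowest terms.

step 1: 25/18*e2 - 5/24*e4 + 12*e5 - 3/4*e12 + 27/5*e13 - 5*e14 + 3/2*e234 + 10/3*e1245
step 2: -25/6*e1234 - 36*e1345 - 48/5*e12345
Answer: -25/6*e1234 - 36*e1345 - 48/5*e12345


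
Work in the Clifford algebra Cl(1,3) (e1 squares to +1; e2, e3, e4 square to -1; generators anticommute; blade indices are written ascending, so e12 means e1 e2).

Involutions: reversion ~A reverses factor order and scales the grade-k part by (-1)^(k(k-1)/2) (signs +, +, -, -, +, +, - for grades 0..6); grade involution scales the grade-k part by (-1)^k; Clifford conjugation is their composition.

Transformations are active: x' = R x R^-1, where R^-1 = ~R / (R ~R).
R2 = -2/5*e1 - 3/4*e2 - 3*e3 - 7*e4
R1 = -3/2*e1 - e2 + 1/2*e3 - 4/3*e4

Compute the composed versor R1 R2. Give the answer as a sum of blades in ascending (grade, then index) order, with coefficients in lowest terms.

Distribute over the terms of R1 (each basis-blade product reordered to ascending indices, repeated generators contracted through their squares):
(-3/2*e1) R2 = 3/5 + 9/8*e12 + 9/2*e13 + 21/2*e14
(-e2) R2 = -3/4 - 2/5*e12 + 3*e23 + 7*e24
(1/2*e3) R2 = 3/2 + 1/5*e13 + 3/8*e23 - 7/2*e34
(-4/3*e4) R2 = -28/3 - 8/15*e14 - e24 - 4*e34
Summing the partial products and collecting blades:
Answer: -479/60 + 29/40*e12 + 47/10*e13 + 299/30*e14 + 27/8*e23 + 6*e24 - 15/2*e34


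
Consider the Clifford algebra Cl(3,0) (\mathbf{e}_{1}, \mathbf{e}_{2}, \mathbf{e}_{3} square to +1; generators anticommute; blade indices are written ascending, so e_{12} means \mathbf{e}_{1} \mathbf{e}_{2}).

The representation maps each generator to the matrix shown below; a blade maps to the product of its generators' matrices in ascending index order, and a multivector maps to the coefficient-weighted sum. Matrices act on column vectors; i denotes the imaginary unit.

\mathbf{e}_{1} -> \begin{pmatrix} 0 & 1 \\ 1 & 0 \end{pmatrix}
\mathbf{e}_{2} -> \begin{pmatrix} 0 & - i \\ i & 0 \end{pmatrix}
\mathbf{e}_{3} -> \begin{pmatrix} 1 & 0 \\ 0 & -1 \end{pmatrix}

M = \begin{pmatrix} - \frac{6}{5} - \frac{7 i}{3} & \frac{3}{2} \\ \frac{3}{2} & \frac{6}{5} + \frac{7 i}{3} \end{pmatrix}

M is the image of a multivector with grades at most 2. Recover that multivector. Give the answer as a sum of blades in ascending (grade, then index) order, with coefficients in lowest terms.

Method: 1, rho(e_{1}), rho(e_{2}), rho(e_{3}) form a trace-orthogonal basis of the 2x2 complex matrices (tr(X Y) = 2 if X = Y, else 0), so M = m0*1 + m1*rho(e_{1}) + m2*rho(e_{2}) + m3*rho(e_{3}) with m0 = tr(M)/2 = 0, m1 = tr(M rho(e_{1}))/2 = \frac{3}{2}, m2 = tr(M rho(e_{2}))/2 = 0, m3 = tr(M rho(e_{3}))/2 = - \frac{6}{5} - \frac{7 i}{3}.
Multiplying table entries, the bivector images are rho(e_{12}) = i*rho(e_{3}), rho(e_{13}) = -i*rho(e_{2}), rho(e_{23}) = i*rho(e_{1}); with real blade coefficients the real parts of m0..m3 are the coefficients of 1, e_{1}, e_{2}, e_{3} and the imaginary parts give the bivectors (e_{23}: Im m1, e_{13}: -Im m2, e_{12}: Im m3).
Answer: \frac{3}{2} e_{1} - \frac{6}{5} e_{3} - \frac{7}{3} e_{12}


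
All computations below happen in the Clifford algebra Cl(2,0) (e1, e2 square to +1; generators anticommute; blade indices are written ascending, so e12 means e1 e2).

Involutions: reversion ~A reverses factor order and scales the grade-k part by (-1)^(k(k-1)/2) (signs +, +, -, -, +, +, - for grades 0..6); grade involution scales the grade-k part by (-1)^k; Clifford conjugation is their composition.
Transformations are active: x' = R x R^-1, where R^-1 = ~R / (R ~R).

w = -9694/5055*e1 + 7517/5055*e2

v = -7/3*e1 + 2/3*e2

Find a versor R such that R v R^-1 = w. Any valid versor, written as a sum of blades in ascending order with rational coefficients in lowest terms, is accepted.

Why this works: both vectors square to 53/9, so q(v) = q(w) and R = v + w = -7163/1685*e1 + 3629/1685*e2 carries v to w — its own direction survives, the complement (v - w)/2 flips.
Answer: -7163/1685*e1 + 3629/1685*e2


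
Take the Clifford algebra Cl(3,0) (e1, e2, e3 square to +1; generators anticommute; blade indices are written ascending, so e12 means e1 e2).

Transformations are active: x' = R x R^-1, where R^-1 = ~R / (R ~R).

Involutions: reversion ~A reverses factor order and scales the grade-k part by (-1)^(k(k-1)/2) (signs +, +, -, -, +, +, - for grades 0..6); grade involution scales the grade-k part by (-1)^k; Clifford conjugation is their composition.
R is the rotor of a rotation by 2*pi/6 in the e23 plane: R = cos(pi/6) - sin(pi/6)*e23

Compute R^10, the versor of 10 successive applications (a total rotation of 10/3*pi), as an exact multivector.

The rotor phase is half the rotation angle and phases add under composition, so 10 steps in the e23 plane accumulate phase 10*(pi/6) = 5*pi/3: R^10 = cos(5*pi/3) - sin(5*pi/3)*e23.
cos(5*pi/3) = 1/2 and sin(5*pi/3) = -sqrt(3)/2, so R^10 = 1/2 + sqrt(3)/2*e23. The net rotation is 4/3*pi (after discarding 1 full turn, each of which contributes a factor -1 to the rotor); the rotor keeps the half-angle phase exactly.
Answer: 1/2 + sqrt(3)/2*e23


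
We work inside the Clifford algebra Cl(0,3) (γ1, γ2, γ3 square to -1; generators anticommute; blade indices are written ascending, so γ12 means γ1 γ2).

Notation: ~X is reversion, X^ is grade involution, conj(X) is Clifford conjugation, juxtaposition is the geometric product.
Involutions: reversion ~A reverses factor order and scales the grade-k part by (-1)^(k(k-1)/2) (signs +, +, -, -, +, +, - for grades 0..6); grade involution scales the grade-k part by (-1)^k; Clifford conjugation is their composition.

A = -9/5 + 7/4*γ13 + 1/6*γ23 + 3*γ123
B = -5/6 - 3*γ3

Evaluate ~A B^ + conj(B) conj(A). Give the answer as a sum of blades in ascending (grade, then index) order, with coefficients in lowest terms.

first term: 3/2 + 21/4*γ1 + 1/2*γ2 - 27/5*γ3 + 9*γ12 + 35/24*γ13 + 5/36*γ23 + 5/2*γ123
second term: 3/2 - 21/4*γ1 - 1/2*γ2 - 27/5*γ3 - 9*γ12 + 35/24*γ13 + 5/36*γ23 - 5/2*γ123
Answer: 3 - 54/5*γ3 + 35/12*γ13 + 5/18*γ23


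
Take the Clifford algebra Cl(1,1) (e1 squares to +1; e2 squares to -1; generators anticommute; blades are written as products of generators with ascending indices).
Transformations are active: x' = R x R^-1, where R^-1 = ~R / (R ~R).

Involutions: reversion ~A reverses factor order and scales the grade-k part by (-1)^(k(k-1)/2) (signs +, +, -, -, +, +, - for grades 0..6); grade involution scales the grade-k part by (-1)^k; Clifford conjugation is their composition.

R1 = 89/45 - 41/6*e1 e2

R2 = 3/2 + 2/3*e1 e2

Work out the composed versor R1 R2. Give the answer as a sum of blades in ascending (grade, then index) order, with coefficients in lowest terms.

Distribute over the terms of R1 (each basis-blade product reordered to ascending indices, repeated generators contracted through their squares):
(89/45) R2 = 89/30 + 178/135*e1 e2
(-41/6*e1 e2) R2 = -41/9 - 41/4*e1 e2
Summing the partial products and collecting blades:
Answer: -143/90 - 4823/540*e1 e2


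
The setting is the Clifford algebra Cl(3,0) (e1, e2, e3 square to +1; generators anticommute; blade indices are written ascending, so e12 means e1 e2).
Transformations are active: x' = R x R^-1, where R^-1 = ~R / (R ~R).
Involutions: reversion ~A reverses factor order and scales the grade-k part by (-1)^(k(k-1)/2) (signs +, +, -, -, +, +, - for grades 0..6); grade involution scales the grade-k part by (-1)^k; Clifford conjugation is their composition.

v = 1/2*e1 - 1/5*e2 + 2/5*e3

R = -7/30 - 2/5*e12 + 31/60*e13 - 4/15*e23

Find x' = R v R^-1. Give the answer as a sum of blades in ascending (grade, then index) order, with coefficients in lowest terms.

~R = -7/30 + 2/5*e12 - 31/60*e13 + 4/15*e23, and R ~R = 221/400, so R^-1 = ~R / (221/400).
R v = 17/100*e1 + 7/50*e2 - 81/200*e3 - 19/100*e123
Answer: -1017/2210*e1 + 483/1105*e2 + 48/221*e3


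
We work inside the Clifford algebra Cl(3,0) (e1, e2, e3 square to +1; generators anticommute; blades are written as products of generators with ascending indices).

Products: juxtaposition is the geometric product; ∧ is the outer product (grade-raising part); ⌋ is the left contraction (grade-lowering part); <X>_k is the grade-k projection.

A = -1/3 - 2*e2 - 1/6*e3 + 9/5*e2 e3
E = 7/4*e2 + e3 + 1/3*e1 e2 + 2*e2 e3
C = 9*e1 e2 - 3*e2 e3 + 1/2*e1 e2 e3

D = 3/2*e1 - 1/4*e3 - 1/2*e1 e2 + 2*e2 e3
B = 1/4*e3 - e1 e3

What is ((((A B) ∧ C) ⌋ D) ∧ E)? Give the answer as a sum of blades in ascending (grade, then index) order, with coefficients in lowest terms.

step 1: -1/24 - 1/6*e1 + 9/20*e2 - 1/12*e3 - 9/5*e1 e2 + 1/3*e1 e3 - 1/2*e2 e3 - 2*e1 e2 e3
step 2: -3/8*e1 e2 + 1/8*e2 e3 - 13/48*e1 e2 e3
step 3: -7/16
step 4: -49/64*e2 - 7/16*e3 - 7/48*e1 e2 - 7/8*e2 e3
Answer: -49/64*e2 - 7/16*e3 - 7/48*e1 e2 - 7/8*e2 e3


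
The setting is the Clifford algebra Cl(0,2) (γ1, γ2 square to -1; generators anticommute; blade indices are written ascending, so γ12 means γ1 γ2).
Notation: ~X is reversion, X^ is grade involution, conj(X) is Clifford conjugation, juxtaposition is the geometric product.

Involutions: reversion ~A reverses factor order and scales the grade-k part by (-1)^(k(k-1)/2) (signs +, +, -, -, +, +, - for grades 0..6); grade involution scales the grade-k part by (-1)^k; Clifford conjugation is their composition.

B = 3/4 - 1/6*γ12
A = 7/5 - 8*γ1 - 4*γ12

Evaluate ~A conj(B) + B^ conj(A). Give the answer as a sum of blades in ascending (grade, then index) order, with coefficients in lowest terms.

first term: 23/60 - 6*γ1 + 4/3*γ2 + 97/30*γ12
second term: 103/60 + 6*γ1 - 4/3*γ2 + 83/30*γ12
Answer: 21/10 + 6*γ12


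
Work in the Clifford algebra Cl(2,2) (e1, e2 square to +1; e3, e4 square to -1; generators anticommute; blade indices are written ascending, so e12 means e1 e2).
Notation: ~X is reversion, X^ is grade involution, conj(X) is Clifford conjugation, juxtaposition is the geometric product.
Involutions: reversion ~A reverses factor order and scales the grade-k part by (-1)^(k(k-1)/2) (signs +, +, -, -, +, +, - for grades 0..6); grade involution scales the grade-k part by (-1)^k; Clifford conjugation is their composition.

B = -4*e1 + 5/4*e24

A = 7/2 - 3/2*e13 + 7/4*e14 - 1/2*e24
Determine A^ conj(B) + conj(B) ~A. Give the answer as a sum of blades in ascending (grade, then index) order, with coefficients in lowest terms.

first term: 5/8 + 14*e1 + 6*e3 - 7*e4 - 35/16*e12 - 35/8*e24 - 2*e124 - 15/8*e1234
second term: -5/8 + 14*e1 + 6*e3 - 7*e4 - 35/16*e12 - 35/8*e24 + 2*e124 + 15/8*e1234
Answer: 28*e1 + 12*e3 - 14*e4 - 35/8*e12 - 35/4*e24


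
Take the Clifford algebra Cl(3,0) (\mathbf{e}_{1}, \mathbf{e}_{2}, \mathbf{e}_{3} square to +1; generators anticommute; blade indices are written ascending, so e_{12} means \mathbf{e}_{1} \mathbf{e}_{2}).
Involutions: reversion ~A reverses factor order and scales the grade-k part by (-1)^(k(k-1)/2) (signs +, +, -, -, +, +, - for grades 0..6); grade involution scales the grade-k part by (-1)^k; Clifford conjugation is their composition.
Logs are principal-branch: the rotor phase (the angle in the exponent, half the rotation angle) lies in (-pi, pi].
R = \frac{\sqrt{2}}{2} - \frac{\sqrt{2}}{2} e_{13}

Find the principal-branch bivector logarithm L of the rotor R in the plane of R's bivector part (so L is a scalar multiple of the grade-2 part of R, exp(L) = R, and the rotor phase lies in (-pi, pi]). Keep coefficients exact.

The scalar part of R is \frac{\sqrt{2}}{2}, which fixes the principal-branch rotor phase; the unit plane is then the bivector part divided by the sine of that phase, and L is that plane scaled by the phase.
Concretely: cos(phase) = \frac{\sqrt{2}}{2} gives phase = ±\frac{\pi}{4}, and since phase/sin(phase) is even the sign is immaterial: L = (phase/sin(phase)) * <R>_2 = (\frac{\sqrt{2} \pi}{4}) * <R>_2.
Answer: - \frac{\pi}{4} e_{13}


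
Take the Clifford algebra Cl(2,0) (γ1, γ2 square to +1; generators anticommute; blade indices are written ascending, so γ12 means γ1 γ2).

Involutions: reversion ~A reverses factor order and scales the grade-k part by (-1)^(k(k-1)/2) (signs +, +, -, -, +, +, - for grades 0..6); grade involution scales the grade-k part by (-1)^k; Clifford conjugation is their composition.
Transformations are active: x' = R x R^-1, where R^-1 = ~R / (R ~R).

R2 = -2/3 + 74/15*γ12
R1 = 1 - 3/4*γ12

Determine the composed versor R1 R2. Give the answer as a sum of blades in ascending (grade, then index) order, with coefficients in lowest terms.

Distribute over the terms of R1 (each basis-blade product reordered to ascending indices, repeated generators contracted through their squares):
(1) R2 = -2/3 + 74/15*γ12
(-3/4*γ12) R2 = 37/10 + 1/2*γ12
Summing the partial products and collecting blades:
Answer: 91/30 + 163/30*γ12


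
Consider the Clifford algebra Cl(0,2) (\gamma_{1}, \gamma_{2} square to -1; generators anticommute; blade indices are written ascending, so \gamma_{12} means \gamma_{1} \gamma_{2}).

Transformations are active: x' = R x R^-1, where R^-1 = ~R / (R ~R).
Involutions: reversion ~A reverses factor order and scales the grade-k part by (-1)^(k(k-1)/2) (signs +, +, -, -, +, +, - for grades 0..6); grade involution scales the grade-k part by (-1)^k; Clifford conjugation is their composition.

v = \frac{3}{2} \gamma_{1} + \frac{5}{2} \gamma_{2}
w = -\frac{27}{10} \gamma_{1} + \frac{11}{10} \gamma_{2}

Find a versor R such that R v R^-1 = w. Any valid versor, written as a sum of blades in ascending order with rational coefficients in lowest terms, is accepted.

Take R = v + w = -\frac{6}{5} \gamma_{1} + \frac{18}{5} \gamma_{2}. Because q(v) = q(w) = -\frac{17}{2}, conjugation by R sends v exactly to w.
Answer: -\frac{6}{5} \gamma_{1} + \frac{18}{5} \gamma_{2}


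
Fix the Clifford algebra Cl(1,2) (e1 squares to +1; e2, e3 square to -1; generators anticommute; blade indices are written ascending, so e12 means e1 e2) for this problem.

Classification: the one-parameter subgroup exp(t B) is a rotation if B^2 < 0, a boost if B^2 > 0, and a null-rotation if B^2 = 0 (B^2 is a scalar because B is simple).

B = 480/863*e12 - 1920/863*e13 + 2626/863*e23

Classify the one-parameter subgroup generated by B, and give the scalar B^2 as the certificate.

B^2 term by term: the squares give (480/863)^2*(e12)^2 + (-1920/863)^2*(e13)^2 + (2626/863)^2*(e23)^2 = 230400/744769*(+1) + 3686400/744769*(+1) + 6895876/744769*(-1) = -4 (each basis 2-blade squares to minus the product of its generators' squares); cross terms between blades sharing an index anticommute and cancel. So B^2 = -4.
Answer: rotation, certificate B^2 = -4. The invariant at work: B^2 = -4 is unchanged by conjugation, hence its sign classifies the subgroup whatever basis B is written in.


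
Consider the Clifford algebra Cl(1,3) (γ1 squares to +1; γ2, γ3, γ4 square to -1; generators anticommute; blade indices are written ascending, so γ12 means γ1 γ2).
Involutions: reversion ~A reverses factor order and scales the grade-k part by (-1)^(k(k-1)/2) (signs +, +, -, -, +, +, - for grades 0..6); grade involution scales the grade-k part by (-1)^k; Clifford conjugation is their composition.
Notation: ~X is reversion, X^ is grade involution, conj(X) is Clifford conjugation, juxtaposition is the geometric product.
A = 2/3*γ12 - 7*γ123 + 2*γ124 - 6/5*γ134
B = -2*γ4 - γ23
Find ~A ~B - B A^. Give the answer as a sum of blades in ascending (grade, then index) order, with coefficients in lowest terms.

first term: -7*γ1 - 4*γ12 + 46/15*γ13 + 38/15*γ124 + 2*γ134 - 14*γ1234
second term: 7*γ1 - 4*γ12 + 26/15*γ13 - 2/15*γ124 + 2*γ134 + 14*γ1234
Answer: -14*γ1 + 4/3*γ13 + 8/3*γ124 - 28*γ1234


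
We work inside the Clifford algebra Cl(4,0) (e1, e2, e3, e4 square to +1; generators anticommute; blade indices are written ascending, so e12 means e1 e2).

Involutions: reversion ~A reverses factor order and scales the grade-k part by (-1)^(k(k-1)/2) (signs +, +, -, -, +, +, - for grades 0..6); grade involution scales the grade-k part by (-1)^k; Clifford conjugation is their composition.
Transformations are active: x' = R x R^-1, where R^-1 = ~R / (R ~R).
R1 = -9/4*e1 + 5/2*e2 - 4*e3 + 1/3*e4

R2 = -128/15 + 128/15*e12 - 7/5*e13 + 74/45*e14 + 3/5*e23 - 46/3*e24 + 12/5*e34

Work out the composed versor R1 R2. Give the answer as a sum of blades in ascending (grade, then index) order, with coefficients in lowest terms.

Distribute over the terms of R1 (each basis-blade product reordered to ascending indices, repeated generators contracted through their squares):
(-9/4*e1) R2 = 96/5*e1 - 96/5*e2 + 63/20*e3 - 37/10*e4 - 27/20*e123 + 69/2*e124 - 27/5*e134
(5/2*e2) R2 = -64/3*e1 - 64/3*e2 + 3/2*e3 - 115/3*e4 + 7/2*e123 - 37/9*e124 + 6*e234
(-4*e3) R2 = -28/5*e1 + 12/5*e2 + 512/15*e3 - 48/5*e4 - 512/15*e123 + 296/45*e134 - 184/3*e234
(1/3*e4) R2 = -74/135*e1 + 46/9*e2 - 4/5*e3 - 128/45*e4 + 128/45*e124 - 7/15*e134 + 1/5*e234
Summing the partial products and collecting blades:
Answer: -1118/135*e1 - 1486/45*e2 + 2279/60*e3 - 4903/90*e4 - 1919/60*e123 + 997/30*e124 + 32/45*e134 - 827/15*e234


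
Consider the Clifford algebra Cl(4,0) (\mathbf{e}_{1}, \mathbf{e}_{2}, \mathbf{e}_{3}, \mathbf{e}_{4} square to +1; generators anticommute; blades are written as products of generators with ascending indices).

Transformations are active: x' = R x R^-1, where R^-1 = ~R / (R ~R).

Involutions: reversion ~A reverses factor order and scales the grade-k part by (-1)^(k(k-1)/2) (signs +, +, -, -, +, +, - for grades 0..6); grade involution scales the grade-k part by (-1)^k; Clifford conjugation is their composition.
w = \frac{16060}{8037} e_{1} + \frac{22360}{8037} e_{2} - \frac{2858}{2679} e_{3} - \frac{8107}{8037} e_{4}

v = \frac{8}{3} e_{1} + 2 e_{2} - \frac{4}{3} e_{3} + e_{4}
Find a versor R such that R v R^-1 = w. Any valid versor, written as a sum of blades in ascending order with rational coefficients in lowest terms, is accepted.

Construction: equal norms (both \frac{125}{9}) license R = v + w = \frac{37492}{8037} e_{1} + \frac{38434}{8037} e_{2} - \frac{6430}{2679} e_{3} - \frac{70}{8037} e_{4} — nothing changes along that direction, while (v - w)/2 changes sign, so v maps onto w.
Answer: \frac{37492}{8037} e_{1} + \frac{38434}{8037} e_{2} - \frac{6430}{2679} e_{3} - \frac{70}{8037} e_{4}


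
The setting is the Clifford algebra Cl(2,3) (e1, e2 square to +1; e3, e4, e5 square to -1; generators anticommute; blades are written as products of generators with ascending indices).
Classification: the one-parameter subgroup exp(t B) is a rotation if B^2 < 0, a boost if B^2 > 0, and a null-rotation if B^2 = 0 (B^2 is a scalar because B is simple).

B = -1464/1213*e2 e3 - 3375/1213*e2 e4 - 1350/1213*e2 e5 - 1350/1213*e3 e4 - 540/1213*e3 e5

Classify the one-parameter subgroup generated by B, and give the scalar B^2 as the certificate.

B^2 term by term: the squares give (-1464/1213)^2*(e2 e3)^2 + (-3375/1213)^2*(e2 e4)^2 + (-1350/1213)^2*(e2 e5)^2 + (-1350/1213)^2*(e3 e4)^2 + (-540/1213)^2*(e3 e5)^2 = 2143296/1471369*(+1) + 11390625/1471369*(+1) + 1822500/1471369*(+1) + 1822500/1471369*(-1) + 291600/1471369*(-1) = 9 (each basis 2-blade squares to minus the product of its generators' squares); cross terms between blades sharing an index anticommute and cancel; the commuting (index-disjoint) pairs give grade-4 terms 2*c*c'*(blade product), which cancel blade by blade — e2 e3 e4 e5: -3645000/1471369 + 3645000/1471369 = 0 — confirming B is simple. So B^2 = 9.
Answer: boost, certificate B^2 = 9. Why this suffices: the scalar 9 survives any versor conjugation, so its sign alone determines the class however B is presented.


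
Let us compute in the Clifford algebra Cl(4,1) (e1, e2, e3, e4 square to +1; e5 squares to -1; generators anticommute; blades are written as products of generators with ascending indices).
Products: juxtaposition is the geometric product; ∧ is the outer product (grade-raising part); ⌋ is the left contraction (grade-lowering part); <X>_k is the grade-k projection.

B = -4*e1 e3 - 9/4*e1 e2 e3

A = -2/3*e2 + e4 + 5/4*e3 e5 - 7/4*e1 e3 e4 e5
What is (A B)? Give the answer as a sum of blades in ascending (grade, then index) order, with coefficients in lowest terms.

step 1: -3/2*e1 e3 + 5*e1 e5 - 7*e4 e5 - 8/3*e1 e2 e3 + 45/16*e1 e2 e5 - 4*e1 e3 e4 + 63/16*e2 e4 e5 + 9/4*e1 e2 e3 e4
Answer: -3/2*e1 e3 + 5*e1 e5 - 7*e4 e5 - 8/3*e1 e2 e3 + 45/16*e1 e2 e5 - 4*e1 e3 e4 + 63/16*e2 e4 e5 + 9/4*e1 e2 e3 e4
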